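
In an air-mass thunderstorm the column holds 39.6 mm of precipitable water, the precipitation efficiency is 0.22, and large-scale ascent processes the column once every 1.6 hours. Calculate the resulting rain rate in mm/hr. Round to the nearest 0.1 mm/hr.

Each overturning extracts ε × PW = 0.22 × 39.6 = 8.712 mm.
Rate = ε·PW / τ = 8.712 / 1.6 h = 5.4 mm/hr.

R ≈ 5.4 mm/hr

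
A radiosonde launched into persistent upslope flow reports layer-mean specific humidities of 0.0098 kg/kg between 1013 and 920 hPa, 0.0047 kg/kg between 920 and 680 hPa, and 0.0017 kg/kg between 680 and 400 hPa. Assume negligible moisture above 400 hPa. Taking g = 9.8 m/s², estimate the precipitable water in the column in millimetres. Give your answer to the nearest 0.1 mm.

PW ≈ 25.7 mm

Precipitable water is the column-integrated vapour mass per unit area: PW = (1/g) Σ q̄ Δp, with q in kg/kg and Δp in Pa (1 kg/m² of water = 1 mm).
Layer 1013–920 hPa: Δp = 93 hPa = 9300 Pa, q̄ = 0.0098 kg/kg → 0.0098 × 9300 / 9.8 = 9.30 mm
Layer 920–680 hPa: Δp = 240 hPa = 24000 Pa, q̄ = 0.0047 kg/kg → 0.0047 × 24000 / 9.8 = 11.51 mm
Layer 680–400 hPa: Δp = 280 hPa = 28000 Pa, q̄ = 0.0017 kg/kg → 0.0017 × 28000 / 9.8 = 4.86 mm
PW = 9.30 + 11.51 + 4.86 = 25.67 ≈ 25.7 mm.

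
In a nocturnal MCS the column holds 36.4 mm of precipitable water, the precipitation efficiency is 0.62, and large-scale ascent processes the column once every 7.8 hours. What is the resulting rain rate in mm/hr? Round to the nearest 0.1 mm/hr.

R ≈ 2.9 mm/hr

Each overturning extracts ε × PW = 0.62 × 36.4 = 22.568 mm.
Rate = ε·PW / τ = 22.568 / 7.8 h = 2.9 mm/hr.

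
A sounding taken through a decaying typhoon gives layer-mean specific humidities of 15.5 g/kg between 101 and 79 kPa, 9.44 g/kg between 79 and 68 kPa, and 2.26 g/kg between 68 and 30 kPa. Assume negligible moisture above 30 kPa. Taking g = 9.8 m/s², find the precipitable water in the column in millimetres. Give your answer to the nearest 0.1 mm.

PW ≈ 54.2 mm

Precipitable water is the column-integrated vapour mass per unit area: PW = (1/g) Σ q̄ Δp, with q in kg/kg and Δp in Pa (1 kg/m² of water = 1 mm).
Layer 101–79 kPa: Δp = 220 hPa = 22000 Pa, q̄ = 0.0155 kg/kg → 0.0155 × 22000 / 9.8 = 34.80 mm
Layer 79–68 kPa: Δp = 110 hPa = 11000 Pa, q̄ = 0.00944 kg/kg → 0.00944 × 11000 / 9.8 = 10.60 mm
Layer 68–30 kPa: Δp = 380 hPa = 38000 Pa, q̄ = 0.00226 kg/kg → 0.00226 × 38000 / 9.8 = 8.76 mm
PW = 34.80 + 10.60 + 8.76 = 54.16 ≈ 54.2 mm.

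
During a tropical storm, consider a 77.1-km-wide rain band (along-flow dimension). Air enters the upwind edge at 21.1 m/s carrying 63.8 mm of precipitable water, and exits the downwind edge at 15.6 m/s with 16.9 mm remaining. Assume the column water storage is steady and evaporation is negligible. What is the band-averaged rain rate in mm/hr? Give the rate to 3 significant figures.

R ≈ 50.5 mm/hr

Column moisture flux per unit crosswind length is F = V × PW.
Inflow: F_in = 21.1 × 63.8 = 1346.18 mm·m/s
Outflow: F_out = 15.6 × 16.9 = 263.64 mm·m/s
Steady-state rate R = (F_in − F_out)/L = (1346.18 − 263.64) / 77100 m = 1.404e-02 mm/s.
R = 1.404e-02 × 3600 = 50.5 mm/hr.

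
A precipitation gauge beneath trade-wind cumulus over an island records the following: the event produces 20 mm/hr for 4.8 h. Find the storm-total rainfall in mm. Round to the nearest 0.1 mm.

total ≈ 96.0 mm

Total = Σ Rᵢ Δtᵢ = 20 × 4.8
      = 96 = 96.0 mm.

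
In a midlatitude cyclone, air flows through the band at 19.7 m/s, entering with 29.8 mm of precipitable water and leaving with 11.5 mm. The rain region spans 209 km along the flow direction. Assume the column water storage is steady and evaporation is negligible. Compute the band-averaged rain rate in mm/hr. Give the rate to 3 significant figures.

R ≈ 6.21 mm/hr

Column moisture flux per unit crosswind length is F = V × PW.
Inflow: F_in = 19.7 × 29.8 = 587.06 mm·m/s
Outflow: F_out = 19.7 × 11.5 = 226.55 mm·m/s
Steady-state rate R = (F_in − F_out)/L = (587.06 − 226.55) / 209000 m = 1.725e-03 mm/s.
R = 1.725e-03 × 3600 = 6.21 mm/hr.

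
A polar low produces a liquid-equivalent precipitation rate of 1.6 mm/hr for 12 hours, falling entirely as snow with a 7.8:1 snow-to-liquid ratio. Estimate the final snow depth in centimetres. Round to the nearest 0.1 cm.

snow depth ≈ 15.0 cm

Liquid-equivalent depth = 1.6 × 12 = 19.2 mm.
Snow depth = 19.2 mm × 7.8 = 149.76 mm = 15.0 cm.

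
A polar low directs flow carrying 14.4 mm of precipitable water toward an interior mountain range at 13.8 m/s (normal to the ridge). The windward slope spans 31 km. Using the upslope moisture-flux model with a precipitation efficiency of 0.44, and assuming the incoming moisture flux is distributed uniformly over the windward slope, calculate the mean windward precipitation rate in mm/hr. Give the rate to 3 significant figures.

R ≈ 10.2 mm/hr

Incoming column moisture flux per unit ridge length: F = V × PW = 13.8 × 14.4 = 198.72 mm·m/s.
Spread over the 31 km slope with efficiency ε = 0.44: R = ε·F/W = 0.44 × 198.72 / 31000 m = 2.821e-03 mm/s.
R = 2.821e-03 × 3600 = 10.2 mm/hr.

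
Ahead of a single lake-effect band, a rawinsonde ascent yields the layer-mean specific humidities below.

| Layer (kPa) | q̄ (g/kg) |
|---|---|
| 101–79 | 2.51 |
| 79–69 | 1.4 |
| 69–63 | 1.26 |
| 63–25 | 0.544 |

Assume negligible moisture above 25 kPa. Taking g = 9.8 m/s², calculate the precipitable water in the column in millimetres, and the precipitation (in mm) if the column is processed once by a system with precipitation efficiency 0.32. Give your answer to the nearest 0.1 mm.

Precipitable water is the column-integrated vapour mass per unit area: PW = (1/g) Σ q̄ Δp, with q in kg/kg and Δp in Pa (1 kg/m² of water = 1 mm).
Layer 101–79 kPa: Δp = 220 hPa = 22000 Pa, q̄ = 0.00251 kg/kg → 0.00251 × 22000 / 9.8 = 5.63 mm
Layer 79–69 kPa: Δp = 100 hPa = 10000 Pa, q̄ = 0.0014 kg/kg → 0.0014 × 10000 / 9.8 = 1.43 mm
Layer 69–63 kPa: Δp = 60 hPa = 6000 Pa, q̄ = 0.00126 kg/kg → 0.00126 × 6000 / 9.8 = 0.77 mm
Layer 63–25 kPa: Δp = 380 hPa = 38000 Pa, q̄ = 0.000544 kg/kg → 0.000544 × 38000 / 9.8 = 2.11 mm
PW = 5.63 + 1.43 + 0.77 + 2.11 = 9.94 ≈ 9.9 mm.
Precipitation = ε × PW = 0.32 × 9.9 = 3.2 mm.

PW ≈ 9.9 mm; precipitation ≈ 3.2 mm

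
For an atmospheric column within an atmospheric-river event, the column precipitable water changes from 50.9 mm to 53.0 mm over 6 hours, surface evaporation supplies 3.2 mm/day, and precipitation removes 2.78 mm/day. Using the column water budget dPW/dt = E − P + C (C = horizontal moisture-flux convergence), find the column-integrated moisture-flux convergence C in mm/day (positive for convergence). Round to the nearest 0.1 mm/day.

C ≈ 8.0 mm/day

dPW/dt = (53.0 − 50.9) mm / (6/24 day) = +8.400 mm/day.
C = dPW/dt − E + P = (+8.400) − 3.2 + 2.78 = 8.0 mm/day.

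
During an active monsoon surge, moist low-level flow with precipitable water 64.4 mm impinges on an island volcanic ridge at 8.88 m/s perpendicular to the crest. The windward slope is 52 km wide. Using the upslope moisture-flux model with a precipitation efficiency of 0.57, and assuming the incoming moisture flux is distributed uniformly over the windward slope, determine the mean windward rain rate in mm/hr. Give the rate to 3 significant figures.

R ≈ 22.6 mm/hr

Incoming column moisture flux per unit ridge length: F = V × PW = 8.88 × 64.4 = 571.872 mm·m/s.
Spread over the 52 km slope with efficiency ε = 0.57: R = ε·F/W = 0.57 × 571.872 / 52000 m = 6.269e-03 mm/s.
R = 6.269e-03 × 3600 = 22.6 mm/hr.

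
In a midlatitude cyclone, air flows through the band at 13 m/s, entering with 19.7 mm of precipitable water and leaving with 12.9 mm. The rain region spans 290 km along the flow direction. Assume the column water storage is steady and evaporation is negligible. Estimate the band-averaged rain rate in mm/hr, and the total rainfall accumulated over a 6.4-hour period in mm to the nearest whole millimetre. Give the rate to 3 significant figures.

Column moisture flux per unit crosswind length is F = V × PW.
Inflow: F_in = 13 × 19.7 = 256.1 mm·m/s
Outflow: F_out = 13 × 12.9 = 167.7 mm·m/s
Steady-state rate R = (F_in − F_out)/L = (256.1 − 167.7) / 290000 m = 3.048e-04 mm/s.
R = 3.048e-04 × 3600 = 1.10 mm/hr.
Over 6.4 h: total = 1.10 × 6.4 = 7.04 ≈ 7 mm.

R ≈ 1.10 mm/hr; total ≈ 7 mm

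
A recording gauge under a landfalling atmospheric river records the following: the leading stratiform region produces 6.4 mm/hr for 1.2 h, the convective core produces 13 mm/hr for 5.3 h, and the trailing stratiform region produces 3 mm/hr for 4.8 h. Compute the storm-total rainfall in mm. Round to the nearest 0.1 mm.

Total = Σ Rᵢ Δtᵢ = 6.4 × 1.2 + 13 × 5.3 + 3 × 4.8
      = 7.68 + 68.9 + 14.4 = 91.0 mm.

total ≈ 91.0 mm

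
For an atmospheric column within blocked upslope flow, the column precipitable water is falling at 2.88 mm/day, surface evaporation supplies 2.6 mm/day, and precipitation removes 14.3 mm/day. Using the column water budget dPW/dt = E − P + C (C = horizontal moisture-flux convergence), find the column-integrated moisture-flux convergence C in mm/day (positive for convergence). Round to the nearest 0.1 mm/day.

C ≈ 8.8 mm/day

dPW/dt = -2.88 mm/day.
C = dPW/dt − E + P = (-2.88) − 2.6 + 14.3 = 8.8 mm/day.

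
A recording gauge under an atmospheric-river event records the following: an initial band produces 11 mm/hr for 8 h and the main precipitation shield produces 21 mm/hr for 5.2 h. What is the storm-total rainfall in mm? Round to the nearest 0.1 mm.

total ≈ 197.2 mm

Total = Σ Rᵢ Δtᵢ = 11 × 8 + 21 × 5.2
      = 88 + 109.2 = 197.2 mm.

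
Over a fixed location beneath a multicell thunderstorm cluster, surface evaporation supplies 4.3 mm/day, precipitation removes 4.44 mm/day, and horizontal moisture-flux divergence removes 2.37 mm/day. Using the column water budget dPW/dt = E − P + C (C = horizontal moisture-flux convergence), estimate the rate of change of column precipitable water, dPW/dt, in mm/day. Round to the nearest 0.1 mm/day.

dPW/dt ≈ -2.5 mm/day

dPW/dt = E − P + C = 4.3 − 4.44 + (-2.37) = -2.5 mm/day.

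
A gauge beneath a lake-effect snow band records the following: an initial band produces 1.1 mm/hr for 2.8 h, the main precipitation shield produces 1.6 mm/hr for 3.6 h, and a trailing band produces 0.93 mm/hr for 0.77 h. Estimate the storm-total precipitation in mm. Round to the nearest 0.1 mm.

Total = Σ Rᵢ Δtᵢ = 1.1 × 2.8 + 1.6 × 3.6 + 0.93 × 0.77
      = 3.08 + 5.76 + 0.7161 = 9.6 mm.

total ≈ 9.6 mm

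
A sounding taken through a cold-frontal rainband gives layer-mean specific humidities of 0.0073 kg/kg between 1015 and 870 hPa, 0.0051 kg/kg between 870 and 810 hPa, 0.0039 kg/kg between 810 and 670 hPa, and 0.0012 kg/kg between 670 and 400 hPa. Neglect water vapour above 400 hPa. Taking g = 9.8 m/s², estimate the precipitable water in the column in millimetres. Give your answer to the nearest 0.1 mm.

PW ≈ 22.8 mm

Precipitable water is the column-integrated vapour mass per unit area: PW = (1/g) Σ q̄ Δp, with q in kg/kg and Δp in Pa (1 kg/m² of water = 1 mm).
Layer 1015–870 hPa: Δp = 145 hPa = 14500 Pa, q̄ = 0.0073 kg/kg → 0.0073 × 14500 / 9.8 = 10.80 mm
Layer 870–810 hPa: Δp = 60 hPa = 6000 Pa, q̄ = 0.0051 kg/kg → 0.0051 × 6000 / 9.8 = 3.12 mm
Layer 810–670 hPa: Δp = 140 hPa = 14000 Pa, q̄ = 0.0039 kg/kg → 0.0039 × 14000 / 9.8 = 5.57 mm
Layer 670–400 hPa: Δp = 270 hPa = 27000 Pa, q̄ = 0.0012 kg/kg → 0.0012 × 27000 / 9.8 = 3.31 mm
PW = 10.80 + 3.12 + 5.57 + 3.31 = 22.80 ≈ 22.8 mm.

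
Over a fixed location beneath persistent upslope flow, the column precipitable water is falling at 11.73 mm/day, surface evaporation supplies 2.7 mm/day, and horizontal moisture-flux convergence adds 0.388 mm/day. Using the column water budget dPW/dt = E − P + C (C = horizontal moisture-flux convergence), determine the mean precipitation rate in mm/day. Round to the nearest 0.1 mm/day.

P ≈ 14.8 mm/day

dPW/dt = -11.73 mm/day.
P = E + C − dPW/dt = 2.7 + (0.388) − (-11.73) = 14.8 mm/day.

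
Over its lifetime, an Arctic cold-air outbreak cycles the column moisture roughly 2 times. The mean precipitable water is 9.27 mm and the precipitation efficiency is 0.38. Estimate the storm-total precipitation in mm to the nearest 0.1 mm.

precipitation ≈ 7.0 mm

Each cycle deposits ε × PW = 0.38 × 9.27 = 3.5226 mm.
Over 2 cycles: 2 × 3.5226 = 7.0 mm.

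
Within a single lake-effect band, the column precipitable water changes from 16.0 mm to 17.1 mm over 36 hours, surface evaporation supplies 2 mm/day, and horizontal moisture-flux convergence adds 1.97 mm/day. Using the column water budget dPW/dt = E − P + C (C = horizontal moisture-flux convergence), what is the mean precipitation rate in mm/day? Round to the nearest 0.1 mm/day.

P ≈ 3.2 mm/day

dPW/dt = (17.1 − 16.0) mm / (36/24 day) = +0.733 mm/day.
P = E + C − dPW/dt = 2 + (1.97) − (+0.733) = 3.2 mm/day.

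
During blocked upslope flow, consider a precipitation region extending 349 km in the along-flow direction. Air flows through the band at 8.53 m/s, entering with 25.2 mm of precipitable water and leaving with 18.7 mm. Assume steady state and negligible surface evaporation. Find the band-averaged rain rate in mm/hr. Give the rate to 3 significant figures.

R ≈ 0.572 mm/hr

Column moisture flux per unit crosswind length is F = V × PW.
Inflow: F_in = 8.53 × 25.2 = 214.956 mm·m/s
Outflow: F_out = 8.53 × 18.7 = 159.511 mm·m/s
Steady-state rate R = (F_in − F_out)/L = (214.956 − 159.511) / 349000 m = 1.589e-04 mm/s.
R = 1.589e-04 × 3600 = 0.572 mm/hr.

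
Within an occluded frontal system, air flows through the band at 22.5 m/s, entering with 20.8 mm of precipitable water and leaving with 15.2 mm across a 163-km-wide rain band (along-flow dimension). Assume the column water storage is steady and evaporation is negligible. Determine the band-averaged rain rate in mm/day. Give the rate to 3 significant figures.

Column moisture flux per unit crosswind length is F = V × PW.
Inflow: F_in = 22.5 × 20.8 = 468 mm·m/s
Outflow: F_out = 22.5 × 15.2 = 342 mm·m/s
Steady-state rate R = (F_in − F_out)/L = (468 − 342) / 163000 m = 7.730e-04 mm/s.
R = 7.730e-04 × 3600 × 24 = 66.8 mm/day.

R ≈ 66.8 mm/day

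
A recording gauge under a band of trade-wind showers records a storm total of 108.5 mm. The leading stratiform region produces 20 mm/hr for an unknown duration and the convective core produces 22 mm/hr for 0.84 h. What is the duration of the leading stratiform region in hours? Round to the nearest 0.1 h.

duration ≈ 4.5 h

Known phases: 22 × 0.84 = 18.48 mm.
Remaining depth = 108.5 − 18.48 = 90.02 mm.
Duration = 90.02 / 20 = 4.5 h.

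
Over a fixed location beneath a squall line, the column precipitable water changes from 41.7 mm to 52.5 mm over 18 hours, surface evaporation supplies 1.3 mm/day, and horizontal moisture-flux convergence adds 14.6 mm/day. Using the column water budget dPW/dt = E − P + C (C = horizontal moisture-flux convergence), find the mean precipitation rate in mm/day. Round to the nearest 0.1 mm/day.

dPW/dt = (52.5 − 41.7) mm / (18/24 day) = +14.400 mm/day.
P = E + C − dPW/dt = 1.3 + (14.6) − (+14.400) = 1.5 mm/day.

P ≈ 1.5 mm/day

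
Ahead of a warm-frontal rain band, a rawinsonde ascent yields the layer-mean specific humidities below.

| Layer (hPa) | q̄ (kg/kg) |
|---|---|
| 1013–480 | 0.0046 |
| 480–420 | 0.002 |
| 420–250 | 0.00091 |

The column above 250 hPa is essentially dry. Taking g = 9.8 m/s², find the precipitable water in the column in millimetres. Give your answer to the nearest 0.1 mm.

PW ≈ 27.8 mm

Precipitable water is the column-integrated vapour mass per unit area: PW = (1/g) Σ q̄ Δp, with q in kg/kg and Δp in Pa (1 kg/m² of water = 1 mm).
Layer 1013–480 hPa: Δp = 533 hPa = 53300 Pa, q̄ = 0.0046 kg/kg → 0.0046 × 53300 / 9.8 = 25.02 mm
Layer 480–420 hPa: Δp = 60 hPa = 6000 Pa, q̄ = 0.002 kg/kg → 0.002 × 6000 / 9.8 = 1.22 mm
Layer 420–250 hPa: Δp = 170 hPa = 17000 Pa, q̄ = 0.00091 kg/kg → 0.00091 × 17000 / 9.8 = 1.58 mm
PW = 25.02 + 1.22 + 1.58 = 27.82 ≈ 27.8 mm.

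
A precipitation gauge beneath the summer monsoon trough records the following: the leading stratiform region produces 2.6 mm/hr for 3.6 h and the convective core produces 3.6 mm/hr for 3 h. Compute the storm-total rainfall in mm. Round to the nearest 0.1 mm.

Total = Σ Rᵢ Δtᵢ = 2.6 × 3.6 + 3.6 × 3
      = 9.36 + 10.8 = 20.2 mm.

total ≈ 20.2 mm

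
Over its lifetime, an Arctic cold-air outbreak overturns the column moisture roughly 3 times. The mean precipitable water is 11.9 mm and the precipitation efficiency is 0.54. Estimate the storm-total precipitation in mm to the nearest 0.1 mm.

Each cycle deposits ε × PW = 0.54 × 11.9 = 6.426 mm.
Over 3 cycles: 3 × 6.426 = 19.3 mm.

precipitation ≈ 19.3 mm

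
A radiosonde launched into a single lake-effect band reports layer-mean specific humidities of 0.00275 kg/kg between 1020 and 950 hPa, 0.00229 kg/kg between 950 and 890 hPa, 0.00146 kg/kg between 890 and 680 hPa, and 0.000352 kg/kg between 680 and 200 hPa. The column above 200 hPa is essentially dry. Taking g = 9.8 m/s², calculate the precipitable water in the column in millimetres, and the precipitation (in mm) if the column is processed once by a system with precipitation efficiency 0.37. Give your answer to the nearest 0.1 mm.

PW ≈ 8.2 mm; precipitation ≈ 3.0 mm

Precipitable water is the column-integrated vapour mass per unit area: PW = (1/g) Σ q̄ Δp, with q in kg/kg and Δp in Pa (1 kg/m² of water = 1 mm).
Layer 1020–950 hPa: Δp = 70 hPa = 7000 Pa, q̄ = 0.00275 kg/kg → 0.00275 × 7000 / 9.8 = 1.96 mm
Layer 950–890 hPa: Δp = 60 hPa = 6000 Pa, q̄ = 0.00229 kg/kg → 0.00229 × 6000 / 9.8 = 1.40 mm
Layer 890–680 hPa: Δp = 210 hPa = 21000 Pa, q̄ = 0.00146 kg/kg → 0.00146 × 21000 / 9.8 = 3.13 mm
Layer 680–200 hPa: Δp = 480 hPa = 48000 Pa, q̄ = 0.000352 kg/kg → 0.000352 × 48000 / 9.8 = 1.72 mm
PW = 1.96 + 1.40 + 3.13 + 1.72 = 8.21 ≈ 8.2 mm.
Precipitation = ε × PW = 0.37 × 8.2 = 3.0 mm.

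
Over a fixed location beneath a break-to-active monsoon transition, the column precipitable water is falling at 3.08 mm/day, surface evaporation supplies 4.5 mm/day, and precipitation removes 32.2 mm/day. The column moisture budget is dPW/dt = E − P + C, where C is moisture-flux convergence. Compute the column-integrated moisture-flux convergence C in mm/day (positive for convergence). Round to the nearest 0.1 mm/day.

C ≈ 24.6 mm/day

dPW/dt = -3.08 mm/day.
C = dPW/dt − E + P = (-3.08) − 4.5 + 32.2 = 24.6 mm/day.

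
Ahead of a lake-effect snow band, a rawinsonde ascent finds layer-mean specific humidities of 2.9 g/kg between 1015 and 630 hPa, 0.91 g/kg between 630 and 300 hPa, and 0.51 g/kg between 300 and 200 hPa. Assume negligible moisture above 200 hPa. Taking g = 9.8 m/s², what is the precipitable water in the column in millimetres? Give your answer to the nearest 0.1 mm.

Precipitable water is the column-integrated vapour mass per unit area: PW = (1/g) Σ q̄ Δp, with q in kg/kg and Δp in Pa (1 kg/m² of water = 1 mm).
Layer 1015–630 hPa: Δp = 385 hPa = 38500 Pa, q̄ = 0.0029 kg/kg → 0.0029 × 38500 / 9.8 = 11.39 mm
Layer 630–300 hPa: Δp = 330 hPa = 33000 Pa, q̄ = 0.00091 kg/kg → 0.00091 × 33000 / 9.8 = 3.06 mm
Layer 300–200 hPa: Δp = 100 hPa = 10000 Pa, q̄ = 0.00051 kg/kg → 0.00051 × 10000 / 9.8 = 0.52 mm
PW = 11.39 + 3.06 + 0.52 = 14.97 ≈ 15.0 mm.

PW ≈ 15.0 mm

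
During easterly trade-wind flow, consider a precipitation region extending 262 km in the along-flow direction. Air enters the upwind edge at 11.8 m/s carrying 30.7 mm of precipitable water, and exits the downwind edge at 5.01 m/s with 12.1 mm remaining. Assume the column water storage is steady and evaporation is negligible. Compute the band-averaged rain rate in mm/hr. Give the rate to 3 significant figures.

R ≈ 4.14 mm/hr

Column moisture flux per unit crosswind length is F = V × PW.
Inflow: F_in = 11.8 × 30.7 = 362.26 mm·m/s
Outflow: F_out = 5.01 × 12.1 = 60.621 mm·m/s
Steady-state rate R = (F_in − F_out)/L = (362.26 − 60.621) / 262000 m = 1.151e-03 mm/s.
R = 1.151e-03 × 3600 = 4.14 mm/hr.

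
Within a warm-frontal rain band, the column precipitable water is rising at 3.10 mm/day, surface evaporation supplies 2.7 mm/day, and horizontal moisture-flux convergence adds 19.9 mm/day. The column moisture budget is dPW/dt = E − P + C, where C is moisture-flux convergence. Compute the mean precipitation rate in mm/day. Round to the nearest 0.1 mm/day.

P ≈ 19.5 mm/day

dPW/dt = +3.10 mm/day.
P = E + C − dPW/dt = 2.7 + (19.9) − (+3.10) = 19.5 mm/day.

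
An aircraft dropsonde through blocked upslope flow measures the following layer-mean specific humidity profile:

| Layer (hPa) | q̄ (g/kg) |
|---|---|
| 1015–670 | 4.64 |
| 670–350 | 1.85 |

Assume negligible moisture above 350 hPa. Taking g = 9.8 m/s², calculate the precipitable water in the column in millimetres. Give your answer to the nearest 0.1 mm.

PW ≈ 22.4 mm

Precipitable water is the column-integrated vapour mass per unit area: PW = (1/g) Σ q̄ Δp, with q in kg/kg and Δp in Pa (1 kg/m² of water = 1 mm).
Layer 1015–670 hPa: Δp = 345 hPa = 34500 Pa, q̄ = 0.00464 kg/kg → 0.00464 × 34500 / 9.8 = 16.33 mm
Layer 670–350 hPa: Δp = 320 hPa = 32000 Pa, q̄ = 0.00185 kg/kg → 0.00185 × 32000 / 9.8 = 6.04 mm
PW = 16.33 + 6.04 = 22.37 ≈ 22.4 mm.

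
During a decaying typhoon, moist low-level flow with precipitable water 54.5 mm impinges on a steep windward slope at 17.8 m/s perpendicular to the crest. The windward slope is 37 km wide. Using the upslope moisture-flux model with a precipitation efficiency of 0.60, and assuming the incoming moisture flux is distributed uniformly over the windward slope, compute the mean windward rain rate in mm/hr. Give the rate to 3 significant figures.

R ≈ 56.6 mm/hr

Incoming column moisture flux per unit ridge length: F = V × PW = 17.8 × 54.5 = 970.1 mm·m/s.
Spread over the 37 km slope with efficiency ε = 0.60: R = ε·F/W = 0.60 × 970.1 / 37000 m = 1.573e-02 mm/s.
R = 1.573e-02 × 3600 = 56.6 mm/hr.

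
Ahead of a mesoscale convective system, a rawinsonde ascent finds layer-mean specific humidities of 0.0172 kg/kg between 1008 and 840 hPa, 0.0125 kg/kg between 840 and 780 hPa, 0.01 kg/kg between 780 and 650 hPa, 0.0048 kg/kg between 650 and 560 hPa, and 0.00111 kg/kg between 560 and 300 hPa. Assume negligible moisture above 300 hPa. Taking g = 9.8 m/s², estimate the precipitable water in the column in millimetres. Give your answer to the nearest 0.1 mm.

Precipitable water is the column-integrated vapour mass per unit area: PW = (1/g) Σ q̄ Δp, with q in kg/kg and Δp in Pa (1 kg/m² of water = 1 mm).
Layer 1008–840 hPa: Δp = 168 hPa = 16800 Pa, q̄ = 0.0172 kg/kg → 0.0172 × 16800 / 9.8 = 29.49 mm
Layer 840–780 hPa: Δp = 60 hPa = 6000 Pa, q̄ = 0.0125 kg/kg → 0.0125 × 6000 / 9.8 = 7.65 mm
Layer 780–650 hPa: Δp = 130 hPa = 13000 Pa, q̄ = 0.01 kg/kg → 0.01 × 13000 / 9.8 = 13.27 mm
Layer 650–560 hPa: Δp = 90 hPa = 9000 Pa, q̄ = 0.0048 kg/kg → 0.0048 × 9000 / 9.8 = 4.41 mm
Layer 560–300 hPa: Δp = 260 hPa = 26000 Pa, q̄ = 0.00111 kg/kg → 0.00111 × 26000 / 9.8 = 2.94 mm
PW = 29.49 + 7.65 + 13.27 + 4.41 + 2.94 = 57.76 ≈ 57.8 mm.

PW ≈ 57.8 mm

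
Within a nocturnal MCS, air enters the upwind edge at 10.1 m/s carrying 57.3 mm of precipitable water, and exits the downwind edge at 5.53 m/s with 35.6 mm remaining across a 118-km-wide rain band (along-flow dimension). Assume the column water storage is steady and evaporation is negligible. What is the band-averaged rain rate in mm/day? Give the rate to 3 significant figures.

Column moisture flux per unit crosswind length is F = V × PW.
Inflow: F_in = 10.1 × 57.3 = 578.73 mm·m/s
Outflow: F_out = 5.53 × 35.6 = 196.868 mm·m/s
Steady-state rate R = (F_in − F_out)/L = (578.73 − 196.868) / 118000 m = 3.236e-03 mm/s.
R = 3.236e-03 × 3600 × 24 = 280 mm/day.

R ≈ 280 mm/day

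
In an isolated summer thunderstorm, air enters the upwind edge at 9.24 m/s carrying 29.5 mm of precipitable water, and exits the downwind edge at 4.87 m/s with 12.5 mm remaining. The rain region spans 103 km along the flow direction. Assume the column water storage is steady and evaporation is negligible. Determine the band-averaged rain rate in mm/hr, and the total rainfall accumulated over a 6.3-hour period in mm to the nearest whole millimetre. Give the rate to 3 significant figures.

Column moisture flux per unit crosswind length is F = V × PW.
Inflow: F_in = 9.24 × 29.5 = 272.58 mm·m/s
Outflow: F_out = 4.87 × 12.5 = 60.875 mm·m/s
Steady-state rate R = (F_in − F_out)/L = (272.58 − 60.875) / 103000 m = 2.055e-03 mm/s.
R = 2.055e-03 × 3600 = 7.40 mm/hr.
Over 6.3 h: total = 7.40 × 6.3 = 46.62 ≈ 47 mm.

R ≈ 7.40 mm/hr; total ≈ 47 mm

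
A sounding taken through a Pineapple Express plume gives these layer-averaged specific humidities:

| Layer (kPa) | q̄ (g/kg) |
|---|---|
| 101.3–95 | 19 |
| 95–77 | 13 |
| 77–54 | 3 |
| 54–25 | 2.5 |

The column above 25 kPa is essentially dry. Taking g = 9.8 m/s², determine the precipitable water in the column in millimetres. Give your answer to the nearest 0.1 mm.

Precipitable water is the column-integrated vapour mass per unit area: PW = (1/g) Σ q̄ Δp, with q in kg/kg and Δp in Pa (1 kg/m² of water = 1 mm).
Layer 101.3–95 kPa: Δp = 63 hPa = 6300 Pa, q̄ = 0.019 kg/kg → 0.019 × 6300 / 9.8 = 12.21 mm
Layer 95–77 kPa: Δp = 180 hPa = 18000 Pa, q̄ = 0.013 kg/kg → 0.013 × 18000 / 9.8 = 23.88 mm
Layer 77–54 kPa: Δp = 230 hPa = 23000 Pa, q̄ = 0.003 kg/kg → 0.003 × 23000 / 9.8 = 7.04 mm
Layer 54–25 kPa: Δp = 290 hPa = 29000 Pa, q̄ = 0.0025 kg/kg → 0.0025 × 29000 / 9.8 = 7.40 mm
PW = 12.21 + 23.88 + 7.04 + 7.40 = 50.53 ≈ 50.5 mm.

PW ≈ 50.5 mm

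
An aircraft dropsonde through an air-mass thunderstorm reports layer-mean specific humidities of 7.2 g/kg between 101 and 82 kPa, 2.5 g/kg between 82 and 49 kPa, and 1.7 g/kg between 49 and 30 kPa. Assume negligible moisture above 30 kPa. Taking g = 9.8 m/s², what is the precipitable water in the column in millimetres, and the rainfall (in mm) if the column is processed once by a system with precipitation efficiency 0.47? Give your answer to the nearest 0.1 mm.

Precipitable water is the column-integrated vapour mass per unit area: PW = (1/g) Σ q̄ Δp, with q in kg/kg and Δp in Pa (1 kg/m² of water = 1 mm).
Layer 101–82 kPa: Δp = 190 hPa = 19000 Pa, q̄ = 0.0072 kg/kg → 0.0072 × 19000 / 9.8 = 13.96 mm
Layer 82–49 kPa: Δp = 330 hPa = 33000 Pa, q̄ = 0.0025 kg/kg → 0.0025 × 33000 / 9.8 = 8.42 mm
Layer 49–30 kPa: Δp = 190 hPa = 19000 Pa, q̄ = 0.0017 kg/kg → 0.0017 × 19000 / 9.8 = 3.30 mm
PW = 13.96 + 8.42 + 3.30 = 25.68 ≈ 25.7 mm.
Rainfall = ε × PW = 0.47 × 25.7 = 12.1 mm.

PW ≈ 25.7 mm; rainfall ≈ 12.1 mm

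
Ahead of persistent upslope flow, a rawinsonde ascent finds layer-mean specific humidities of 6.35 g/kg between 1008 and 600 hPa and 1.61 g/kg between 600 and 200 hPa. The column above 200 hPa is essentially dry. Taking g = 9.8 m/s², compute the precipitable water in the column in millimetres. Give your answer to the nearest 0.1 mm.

PW ≈ 33.0 mm

Precipitable water is the column-integrated vapour mass per unit area: PW = (1/g) Σ q̄ Δp, with q in kg/kg and Δp in Pa (1 kg/m² of water = 1 mm).
Layer 1008–600 hPa: Δp = 408 hPa = 40800 Pa, q̄ = 0.00635 kg/kg → 0.00635 × 40800 / 9.8 = 26.44 mm
Layer 600–200 hPa: Δp = 400 hPa = 40000 Pa, q̄ = 0.00161 kg/kg → 0.00161 × 40000 / 9.8 = 6.57 mm
PW = 26.44 + 6.57 = 33.01 ≈ 33.0 mm.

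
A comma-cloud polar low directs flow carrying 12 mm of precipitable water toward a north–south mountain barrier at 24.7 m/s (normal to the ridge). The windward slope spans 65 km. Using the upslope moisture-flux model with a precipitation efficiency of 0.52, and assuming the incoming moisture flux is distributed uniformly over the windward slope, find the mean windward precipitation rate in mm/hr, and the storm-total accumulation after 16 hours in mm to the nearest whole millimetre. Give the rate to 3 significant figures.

R ≈ 8.54 mm/hr; total ≈ 137 mm

Incoming column moisture flux per unit ridge length: F = V × PW = 24.7 × 12 = 296.4 mm·m/s.
Spread over the 65 km slope with efficiency ε = 0.52: R = ε·F/W = 0.52 × 296.4 / 65000 m = 2.371e-03 mm/s.
R = 2.371e-03 × 3600 = 8.54 mm/hr.
Over 16 h: total = 8.54 × 16 = 136.64 ≈ 137 mm.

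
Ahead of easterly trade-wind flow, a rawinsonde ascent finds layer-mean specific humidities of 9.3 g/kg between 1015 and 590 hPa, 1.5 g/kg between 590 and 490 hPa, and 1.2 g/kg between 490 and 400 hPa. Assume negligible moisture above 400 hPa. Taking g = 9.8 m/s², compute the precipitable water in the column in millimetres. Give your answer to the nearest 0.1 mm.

PW ≈ 43.0 mm

Precipitable water is the column-integrated vapour mass per unit area: PW = (1/g) Σ q̄ Δp, with q in kg/kg and Δp in Pa (1 kg/m² of water = 1 mm).
Layer 1015–590 hPa: Δp = 425 hPa = 42500 Pa, q̄ = 0.0093 kg/kg → 0.0093 × 42500 / 9.8 = 40.33 mm
Layer 590–490 hPa: Δp = 100 hPa = 10000 Pa, q̄ = 0.0015 kg/kg → 0.0015 × 10000 / 9.8 = 1.53 mm
Layer 490–400 hPa: Δp = 90 hPa = 9000 Pa, q̄ = 0.0012 kg/kg → 0.0012 × 9000 / 9.8 = 1.10 mm
PW = 40.33 + 1.53 + 1.10 = 42.96 ≈ 43.0 mm.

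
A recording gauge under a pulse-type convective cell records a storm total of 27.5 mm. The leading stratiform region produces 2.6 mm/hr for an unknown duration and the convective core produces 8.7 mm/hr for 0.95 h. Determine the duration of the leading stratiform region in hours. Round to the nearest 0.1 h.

Known phases: 8.7 × 0.95 = 8.265 mm.
Remaining depth = 27.5 − 8.265 = 19.235 mm.
Duration = 19.235 / 2.6 = 7.4 h.

duration ≈ 7.4 h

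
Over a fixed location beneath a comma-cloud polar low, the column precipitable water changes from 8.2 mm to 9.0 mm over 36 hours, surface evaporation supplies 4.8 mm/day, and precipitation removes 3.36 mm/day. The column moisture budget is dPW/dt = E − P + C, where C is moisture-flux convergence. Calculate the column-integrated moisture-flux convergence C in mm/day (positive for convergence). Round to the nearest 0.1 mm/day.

dPW/dt = (9.0 − 8.2) mm / (36/24 day) = +0.533 mm/day.
C = dPW/dt − E + P = (+0.533) − 4.8 + 3.36 = -0.9 mm/day.

C ≈ -0.9 mm/day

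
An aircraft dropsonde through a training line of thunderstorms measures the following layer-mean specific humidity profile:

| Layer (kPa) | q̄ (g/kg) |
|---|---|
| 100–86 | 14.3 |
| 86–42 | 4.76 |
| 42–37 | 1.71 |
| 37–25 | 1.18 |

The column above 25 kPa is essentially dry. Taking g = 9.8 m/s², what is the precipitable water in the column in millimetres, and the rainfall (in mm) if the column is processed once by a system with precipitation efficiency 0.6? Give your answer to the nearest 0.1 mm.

PW ≈ 44.1 mm; rainfall ≈ 26.5 mm

Precipitable water is the column-integrated vapour mass per unit area: PW = (1/g) Σ q̄ Δp, with q in kg/kg and Δp in Pa (1 kg/m² of water = 1 mm).
Layer 100–86 kPa: Δp = 140 hPa = 14000 Pa, q̄ = 0.0143 kg/kg → 0.0143 × 14000 / 9.8 = 20.43 mm
Layer 86–42 kPa: Δp = 440 hPa = 44000 Pa, q̄ = 0.00476 kg/kg → 0.00476 × 44000 / 9.8 = 21.37 mm
Layer 42–37 kPa: Δp = 50 hPa = 5000 Pa, q̄ = 0.00171 kg/kg → 0.00171 × 5000 / 9.8 = 0.87 mm
Layer 37–25 kPa: Δp = 120 hPa = 12000 Pa, q̄ = 0.00118 kg/kg → 0.00118 × 12000 / 9.8 = 1.44 mm
PW = 20.43 + 21.37 + 0.87 + 1.44 = 44.11 ≈ 44.1 mm.
Rainfall = ε × PW = 0.6 × 44.1 = 26.5 mm.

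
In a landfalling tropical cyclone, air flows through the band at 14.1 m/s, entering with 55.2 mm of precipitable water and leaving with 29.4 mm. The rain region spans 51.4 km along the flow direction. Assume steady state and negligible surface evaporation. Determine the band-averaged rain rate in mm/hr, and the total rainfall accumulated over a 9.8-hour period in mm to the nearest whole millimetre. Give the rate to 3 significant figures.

Column moisture flux per unit crosswind length is F = V × PW.
Inflow: F_in = 14.1 × 55.2 = 778.32 mm·m/s
Outflow: F_out = 14.1 × 29.4 = 414.54 mm·m/s
Steady-state rate R = (F_in − F_out)/L = (778.32 − 414.54) / 51400 m = 7.077e-03 mm/s.
R = 7.077e-03 × 3600 = 25.5 mm/hr.
Over 9.8 h: total = 25.5 × 9.8 = 249.9 ≈ 250 mm.

R ≈ 25.5 mm/hr; total ≈ 250 mm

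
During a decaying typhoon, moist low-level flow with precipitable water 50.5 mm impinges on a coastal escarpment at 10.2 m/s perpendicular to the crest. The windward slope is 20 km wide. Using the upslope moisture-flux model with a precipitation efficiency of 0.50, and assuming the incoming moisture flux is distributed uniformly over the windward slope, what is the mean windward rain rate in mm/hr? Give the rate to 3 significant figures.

Incoming column moisture flux per unit ridge length: F = V × PW = 10.2 × 50.5 = 515.1 mm·m/s.
Spread over the 20 km slope with efficiency ε = 0.50: R = ε·F/W = 0.50 × 515.1 / 20000 m = 1.288e-02 mm/s.
R = 1.288e-02 × 3600 = 46.4 mm/hr.

R ≈ 46.4 mm/hr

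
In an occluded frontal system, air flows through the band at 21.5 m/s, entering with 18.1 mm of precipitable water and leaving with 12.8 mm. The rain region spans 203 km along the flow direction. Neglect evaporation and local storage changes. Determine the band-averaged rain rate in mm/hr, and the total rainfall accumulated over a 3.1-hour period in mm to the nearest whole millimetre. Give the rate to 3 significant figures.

R ≈ 2.02 mm/hr; total ≈ 6 mm

Column moisture flux per unit crosswind length is F = V × PW.
Inflow: F_in = 21.5 × 18.1 = 389.15 mm·m/s
Outflow: F_out = 21.5 × 12.8 = 275.2 mm·m/s
Steady-state rate R = (F_in − F_out)/L = (389.15 − 275.2) / 203000 m = 5.613e-04 mm/s.
R = 5.613e-04 × 3600 = 2.02 mm/hr.
Over 3.1 h: total = 2.02 × 3.1 = 6.262 ≈ 6 mm.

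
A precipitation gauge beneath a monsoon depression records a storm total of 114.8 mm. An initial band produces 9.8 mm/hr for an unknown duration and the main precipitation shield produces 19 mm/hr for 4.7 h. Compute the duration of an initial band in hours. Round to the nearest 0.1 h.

Known phases: 19 × 4.7 = 89.3 mm.
Remaining depth = 114.8 − 89.3 = 25.5 mm.
Duration = 25.5 / 9.8 = 2.6 h.

duration ≈ 2.6 h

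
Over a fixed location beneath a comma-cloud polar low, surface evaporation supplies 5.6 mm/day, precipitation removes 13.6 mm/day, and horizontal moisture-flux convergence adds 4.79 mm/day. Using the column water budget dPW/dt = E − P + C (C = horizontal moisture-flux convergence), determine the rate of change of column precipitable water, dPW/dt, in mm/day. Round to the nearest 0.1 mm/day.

dPW/dt = E − P + C = 5.6 − 13.6 + (4.79) = -3.2 mm/day.

dPW/dt ≈ -3.2 mm/day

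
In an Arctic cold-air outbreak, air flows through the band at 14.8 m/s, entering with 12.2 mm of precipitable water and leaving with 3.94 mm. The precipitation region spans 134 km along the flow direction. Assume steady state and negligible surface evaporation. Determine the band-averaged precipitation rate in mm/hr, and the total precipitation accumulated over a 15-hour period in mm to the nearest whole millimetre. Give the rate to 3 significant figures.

R ≈ 3.28 mm/hr; total ≈ 49 mm

Column moisture flux per unit crosswind length is F = V × PW.
Inflow: F_in = 14.8 × 12.2 = 180.56 mm·m/s
Outflow: F_out = 14.8 × 3.94 = 58.312 mm·m/s
Steady-state rate R = (F_in − F_out)/L = (180.56 − 58.312) / 134000 m = 9.123e-04 mm/s.
R = 9.123e-04 × 3600 = 3.28 mm/hr.
Over 15 h: total = 3.28 × 15 = 49.2 ≈ 49 mm.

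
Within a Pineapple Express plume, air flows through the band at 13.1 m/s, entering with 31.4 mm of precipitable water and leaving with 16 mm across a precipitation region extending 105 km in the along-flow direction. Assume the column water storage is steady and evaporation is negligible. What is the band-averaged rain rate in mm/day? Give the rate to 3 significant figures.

Column moisture flux per unit crosswind length is F = V × PW.
Inflow: F_in = 13.1 × 31.4 = 411.34 mm·m/s
Outflow: F_out = 13.1 × 16 = 209.6 mm·m/s
Steady-state rate R = (F_in − F_out)/L = (411.34 − 209.6) / 105000 m = 1.921e-03 mm/s.
R = 1.921e-03 × 3600 × 24 = 166 mm/day.

R ≈ 166 mm/day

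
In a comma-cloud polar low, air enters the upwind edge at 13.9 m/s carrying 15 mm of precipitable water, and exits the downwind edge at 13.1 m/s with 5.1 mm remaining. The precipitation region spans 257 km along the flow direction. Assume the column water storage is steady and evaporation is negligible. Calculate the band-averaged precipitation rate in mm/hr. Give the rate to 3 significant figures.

R ≈ 1.98 mm/hr

Column moisture flux per unit crosswind length is F = V × PW.
Inflow: F_in = 13.9 × 15 = 208.5 mm·m/s
Outflow: F_out = 13.1 × 5.1 = 66.81 mm·m/s
Steady-state rate R = (F_in − F_out)/L = (208.5 − 66.81) / 257000 m = 5.513e-04 mm/s.
R = 5.513e-04 × 3600 = 1.98 mm/hr.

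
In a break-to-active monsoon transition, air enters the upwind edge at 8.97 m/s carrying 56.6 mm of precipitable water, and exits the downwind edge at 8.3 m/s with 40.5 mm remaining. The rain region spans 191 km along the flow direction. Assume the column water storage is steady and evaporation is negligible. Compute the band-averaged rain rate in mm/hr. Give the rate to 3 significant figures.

Column moisture flux per unit crosswind length is F = V × PW.
Inflow: F_in = 8.97 × 56.6 = 507.702 mm·m/s
Outflow: F_out = 8.3 × 40.5 = 336.15 mm·m/s
Steady-state rate R = (F_in − F_out)/L = (507.702 − 336.15) / 191000 m = 8.982e-04 mm/s.
R = 8.982e-04 × 3600 = 3.23 mm/hr.

R ≈ 3.23 mm/hr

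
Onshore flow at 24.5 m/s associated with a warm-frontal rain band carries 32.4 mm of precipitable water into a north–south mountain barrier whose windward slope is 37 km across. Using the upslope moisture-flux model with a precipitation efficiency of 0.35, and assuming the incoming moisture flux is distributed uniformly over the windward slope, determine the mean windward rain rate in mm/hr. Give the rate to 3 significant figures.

R ≈ 27.0 mm/hr

Incoming column moisture flux per unit ridge length: F = V × PW = 24.5 × 32.4 = 793.8 mm·m/s.
Spread over the 37 km slope with efficiency ε = 0.35: R = ε·F/W = 0.35 × 793.8 / 37000 m = 7.509e-03 mm/s.
R = 7.509e-03 × 3600 = 27.0 mm/hr.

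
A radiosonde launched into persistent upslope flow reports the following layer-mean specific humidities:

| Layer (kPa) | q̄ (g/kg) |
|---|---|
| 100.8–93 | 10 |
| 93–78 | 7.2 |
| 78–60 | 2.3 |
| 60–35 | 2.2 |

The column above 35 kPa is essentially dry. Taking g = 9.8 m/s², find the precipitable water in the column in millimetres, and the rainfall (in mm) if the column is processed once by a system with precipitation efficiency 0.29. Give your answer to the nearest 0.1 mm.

PW ≈ 28.8 mm; rainfall ≈ 8.4 mm

Precipitable water is the column-integrated vapour mass per unit area: PW = (1/g) Σ q̄ Δp, with q in kg/kg and Δp in Pa (1 kg/m² of water = 1 mm).
Layer 100.8–93 kPa: Δp = 78 hPa = 7800 Pa, q̄ = 0.01 kg/kg → 0.01 × 7800 / 9.8 = 7.96 mm
Layer 93–78 kPa: Δp = 150 hPa = 15000 Pa, q̄ = 0.0072 kg/kg → 0.0072 × 15000 / 9.8 = 11.02 mm
Layer 78–60 kPa: Δp = 180 hPa = 18000 Pa, q̄ = 0.0023 kg/kg → 0.0023 × 18000 / 9.8 = 4.22 mm
Layer 60–35 kPa: Δp = 250 hPa = 25000 Pa, q̄ = 0.0022 kg/kg → 0.0022 × 25000 / 9.8 = 5.61 mm
PW = 7.96 + 11.02 + 4.22 + 5.61 = 28.81 ≈ 28.8 mm.
Rainfall = ε × PW = 0.29 × 28.8 = 8.4 mm.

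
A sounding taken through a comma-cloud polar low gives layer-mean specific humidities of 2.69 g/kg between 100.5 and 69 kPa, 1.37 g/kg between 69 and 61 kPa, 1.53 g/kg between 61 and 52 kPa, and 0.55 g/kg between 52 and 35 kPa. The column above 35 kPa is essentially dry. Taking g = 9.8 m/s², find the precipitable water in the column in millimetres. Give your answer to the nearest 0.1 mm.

PW ≈ 12.1 mm

Precipitable water is the column-integrated vapour mass per unit area: PW = (1/g) Σ q̄ Δp, with q in kg/kg and Δp in Pa (1 kg/m² of water = 1 mm).
Layer 100.5–69 kPa: Δp = 315 hPa = 31500 Pa, q̄ = 0.00269 kg/kg → 0.00269 × 31500 / 9.8 = 8.65 mm
Layer 69–61 kPa: Δp = 80 hPa = 8000 Pa, q̄ = 0.00137 kg/kg → 0.00137 × 8000 / 9.8 = 1.12 mm
Layer 61–52 kPa: Δp = 90 hPa = 9000 Pa, q̄ = 0.00153 kg/kg → 0.00153 × 9000 / 9.8 = 1.41 mm
Layer 52–35 kPa: Δp = 170 hPa = 17000 Pa, q̄ = 0.00055 kg/kg → 0.00055 × 17000 / 9.8 = 0.95 mm
PW = 8.65 + 1.12 + 1.41 + 0.95 = 12.13 ≈ 12.1 mm.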